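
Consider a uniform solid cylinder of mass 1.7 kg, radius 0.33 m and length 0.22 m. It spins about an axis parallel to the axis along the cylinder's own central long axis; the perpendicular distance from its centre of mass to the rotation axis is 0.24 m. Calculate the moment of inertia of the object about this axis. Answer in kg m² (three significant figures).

0.190

I_cm = (1/2)MR² = (1/2)(1.7)(0.33)² = 0.092565 kg m²; centre at d = 0.24 m, so I = I_cm + Md² gives I = 0.092565 + (1.7)(0.24)² = 0.19049 kg m².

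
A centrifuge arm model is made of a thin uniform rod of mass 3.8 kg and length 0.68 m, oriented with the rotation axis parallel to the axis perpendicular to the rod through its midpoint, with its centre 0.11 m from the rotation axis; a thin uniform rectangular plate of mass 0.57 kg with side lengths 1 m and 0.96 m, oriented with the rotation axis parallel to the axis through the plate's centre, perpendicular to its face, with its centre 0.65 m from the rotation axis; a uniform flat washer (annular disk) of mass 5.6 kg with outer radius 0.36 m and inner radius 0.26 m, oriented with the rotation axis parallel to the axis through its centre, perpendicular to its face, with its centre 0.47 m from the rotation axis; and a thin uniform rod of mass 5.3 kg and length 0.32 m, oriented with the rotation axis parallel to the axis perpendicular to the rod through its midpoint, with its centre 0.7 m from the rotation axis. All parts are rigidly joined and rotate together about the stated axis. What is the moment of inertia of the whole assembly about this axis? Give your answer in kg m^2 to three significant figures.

Thin rod: I_cm = (1/12)ML² = (1/12)(3.8)(0.68)² = 0.14643 kg m^2; centre at d = 0.11 m, so the parallel axis theorem gives I = 0.14643 + (3.8)(0.11)² = 0.19241 kg m^2.
Rectangular plate: I_cm = (1/12)M(a²+b²) = (1/12)(0.57)[(1)² + (0.96)²] = 0.091276 kg m^2; centre at d = 0.65 m, so the parallel axis theorem gives I = 0.091276 + (0.57)(0.65)² = 0.3321 kg m^2.
Annular disk: I_cm = (1/2)M(R²+r²) = (1/2)(5.6)[(0.36)² + (0.26)²] = 0.55216 kg m^2; centre at d = 0.47 m, so the parallel axis theorem gives I = 0.55216 + (5.6)(0.47)² = 1.7892 kg m^2.
Thin rod: I_cm = (1/12)ML² = (1/12)(5.3)(0.32)² = 0.045227 kg m^2; centre at d = 0.7 m, so the parallel axis theorem gives I = 0.045227 + (5.3)(0.7)² = 2.6422 kg m^2.
Total I = 0.19241 + 0.3321 + 1.7892 + 2.6422 = 4.9559 kg m^2.

4.96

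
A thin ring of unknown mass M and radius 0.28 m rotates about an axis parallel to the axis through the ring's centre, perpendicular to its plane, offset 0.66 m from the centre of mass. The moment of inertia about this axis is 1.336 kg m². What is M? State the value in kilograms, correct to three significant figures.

I = I_cm + Md² = MR² + Md² = M·[1·(0.28)² + (0.66)²] = M·0.514.
So M = 1.336 / 0.514 = 2.5992 kg.

2.60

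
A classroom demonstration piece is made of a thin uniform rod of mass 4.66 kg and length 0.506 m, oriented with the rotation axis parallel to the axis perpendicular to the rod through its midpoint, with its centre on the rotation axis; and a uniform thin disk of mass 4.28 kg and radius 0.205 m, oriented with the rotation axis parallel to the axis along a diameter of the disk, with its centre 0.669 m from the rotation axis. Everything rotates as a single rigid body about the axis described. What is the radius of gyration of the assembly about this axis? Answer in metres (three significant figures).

Thin rod: I_cm = (1/12)ML² = (1/12)(4.66)(0.506)² = 0.099427 kg·m²; axis through the centre, so I = 0.099427 kg·m².
Thin disk: I_cm = (1/4)MR² = (1/4)(4.28)(0.205)² = 0.044967 kg·m²; centre at d = 0.669 m, so I = I_cm + Md² gives I = 0.044967 + (4.28)(0.669)² = 1.9605 kg·m².
Total I = 2.06 kg·m²; total mass M = 8.94 kg.
k = √(I/M) = √(2.06/8.94) = 0.48002 m.

0.480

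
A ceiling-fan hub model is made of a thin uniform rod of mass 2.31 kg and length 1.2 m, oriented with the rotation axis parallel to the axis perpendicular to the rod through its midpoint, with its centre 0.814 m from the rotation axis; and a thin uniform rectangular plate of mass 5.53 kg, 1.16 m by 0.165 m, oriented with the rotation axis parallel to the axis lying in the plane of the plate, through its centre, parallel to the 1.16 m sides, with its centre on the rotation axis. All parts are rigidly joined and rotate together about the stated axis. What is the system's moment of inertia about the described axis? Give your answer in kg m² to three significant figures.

1.82

Thin rod: I_cm = (1/12)ML² = (1/12)(2.31)(1.2)² = 0.2772 kg m²; centre at d = 0.814 m, so the parallel axis theorem gives I = 0.2772 + (2.31)(0.814)² = 1.8078 kg m².
Rectangular plate: I_cm = (1/12)Mb² = (1/12)(5.53)(0.165)² = 0.012546 kg m²; axis through the centre, so I = 0.012546 kg m².
Total I = 1.8078 + 0.012546 = 1.8203 kg m².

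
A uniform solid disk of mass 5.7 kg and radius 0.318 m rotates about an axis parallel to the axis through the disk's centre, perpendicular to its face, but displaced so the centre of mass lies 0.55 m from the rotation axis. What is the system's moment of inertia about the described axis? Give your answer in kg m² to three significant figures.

I_cm = (1/2)MR² = (1/2)(5.7)(0.318)² = 0.2882 kg m²; centre at d = 0.55 m, so the parallel axis theorem gives I = 0.2882 + (5.7)(0.55)² = 2.0125 kg m².

2.01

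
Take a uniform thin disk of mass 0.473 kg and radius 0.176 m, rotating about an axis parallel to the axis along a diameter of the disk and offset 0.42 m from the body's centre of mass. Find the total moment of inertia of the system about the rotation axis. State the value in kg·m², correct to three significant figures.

I_cm = (1/4)MR² = (1/4)(0.473)(0.176)² = 0.0036629 kg·m²; centre at d = 0.42 m, so the parallel axis theorem gives I = 0.0036629 + (0.473)(0.42)² = 0.0871 kg·m².

0.0871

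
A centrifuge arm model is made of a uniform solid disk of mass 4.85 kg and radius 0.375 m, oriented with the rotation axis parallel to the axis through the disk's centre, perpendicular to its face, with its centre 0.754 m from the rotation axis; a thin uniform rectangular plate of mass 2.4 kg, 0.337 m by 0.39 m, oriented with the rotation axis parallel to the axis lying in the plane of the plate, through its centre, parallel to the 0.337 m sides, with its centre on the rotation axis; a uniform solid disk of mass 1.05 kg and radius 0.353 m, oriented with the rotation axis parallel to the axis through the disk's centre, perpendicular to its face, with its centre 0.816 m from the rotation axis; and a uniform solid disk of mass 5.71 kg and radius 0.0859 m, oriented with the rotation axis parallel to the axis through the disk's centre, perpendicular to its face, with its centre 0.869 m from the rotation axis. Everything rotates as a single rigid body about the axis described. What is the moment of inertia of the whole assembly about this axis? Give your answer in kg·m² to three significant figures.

8.23

Solid disk: I_cm = (1/2)MR² = (1/2)(4.85)(0.375)² = 0.34102 kg·m²; centre at d = 0.754 m, so the parallel axis theorem gives I = 0.34102 + (4.85)(0.754)² = 3.0983 kg·m².
Rectangular plate: I_cm = (1/12)Mb² = (1/12)(2.4)(0.39)² = 0.03042 kg·m²; axis through the centre, so I = 0.03042 kg·m².
Solid disk: I_cm = (1/2)MR² = (1/2)(1.05)(0.353)² = 0.06542 kg·m²; centre at d = 0.816 m, so the parallel axis theorem gives I = 0.06542 + (1.05)(0.816)² = 0.76457 kg·m².
Solid disk: I_cm = (1/2)MR² = (1/2)(5.71)(0.0859)² = 0.021067 kg·m²; centre at d = 0.869 m, so the parallel axis theorem gives I = 0.021067 + (5.71)(0.869)² = 4.333 kg·m².
Total I = 3.0983 + 0.03042 + 0.76457 + 4.333 = 8.2263 kg·m².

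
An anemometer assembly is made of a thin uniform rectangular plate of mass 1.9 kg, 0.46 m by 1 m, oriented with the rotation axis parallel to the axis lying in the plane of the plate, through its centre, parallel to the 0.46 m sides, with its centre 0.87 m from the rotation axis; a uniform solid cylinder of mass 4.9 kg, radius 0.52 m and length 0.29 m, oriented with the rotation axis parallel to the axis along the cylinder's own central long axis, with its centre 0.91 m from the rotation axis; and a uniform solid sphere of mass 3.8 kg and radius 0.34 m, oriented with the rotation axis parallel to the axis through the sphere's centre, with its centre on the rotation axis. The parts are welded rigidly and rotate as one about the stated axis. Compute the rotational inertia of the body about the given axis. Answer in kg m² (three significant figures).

Rectangular plate: I_cm = (1/12)Mb² = (1/12)(1.9)(1)² = 0.15833 kg m²; centre at d = 0.87 m, so I = I_cm + Md² gives I = 0.15833 + (1.9)(0.87)² = 1.5964 kg m².
Solid cylinder: I_cm = (1/2)MR² = (1/2)(4.9)(0.52)² = 0.66248 kg m²; centre at d = 0.91 m, so I = I_cm + Md² gives I = 0.66248 + (4.9)(0.91)² = 4.7202 kg m².
Solid sphere: I_cm = (2/5)MR² = (2/5)(3.8)(0.34)² = 0.17571 kg m²; axis through the centre, so I = 0.17571 kg m².
Total I = 1.5964 + 4.7202 + 0.17571 = 6.4923 kg m².

6.49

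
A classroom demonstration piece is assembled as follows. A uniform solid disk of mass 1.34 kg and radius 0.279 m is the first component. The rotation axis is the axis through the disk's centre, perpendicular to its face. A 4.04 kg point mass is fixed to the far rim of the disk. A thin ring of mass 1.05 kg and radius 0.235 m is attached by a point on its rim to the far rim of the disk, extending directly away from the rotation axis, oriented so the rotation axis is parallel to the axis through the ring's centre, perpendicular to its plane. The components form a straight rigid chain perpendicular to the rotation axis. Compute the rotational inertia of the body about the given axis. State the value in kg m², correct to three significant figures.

0.702

Solid disk: I_cm = (1/2)MR² = (1/2)(1.34)(0.279)² = 0.052153 kg m²; axis through the centre, so I = 0.052153 kg m².
Point mass: I_cm = 0; centre at d = 0.279 m, so the parallel axis theorem gives I = 0 + (4.04)(0.279)² = 0.31448 kg m².
Thin ring: I_cm = MR² = (1.05)(0.235)² = 0.057986 kg m²; centre at d = 0.279 + 0.235 = 0.514 m, so the parallel axis theorem gives I = 0.057986 + (1.05)(0.514)² = 0.33539 kg m².
Total I = 0.052153 + 0.31448 + 0.33539 = 0.70202 kg m².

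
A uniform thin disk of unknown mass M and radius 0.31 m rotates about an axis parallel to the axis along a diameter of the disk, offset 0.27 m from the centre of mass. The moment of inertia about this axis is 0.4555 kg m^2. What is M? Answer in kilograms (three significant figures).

4.70

I = I_cm + Md² = (1/4)MR² + Md² = M·[0.25·(0.31)² + (0.27)²] = M·0.096925.
So M = 0.4555 / 0.096925 = 4.6995 kg.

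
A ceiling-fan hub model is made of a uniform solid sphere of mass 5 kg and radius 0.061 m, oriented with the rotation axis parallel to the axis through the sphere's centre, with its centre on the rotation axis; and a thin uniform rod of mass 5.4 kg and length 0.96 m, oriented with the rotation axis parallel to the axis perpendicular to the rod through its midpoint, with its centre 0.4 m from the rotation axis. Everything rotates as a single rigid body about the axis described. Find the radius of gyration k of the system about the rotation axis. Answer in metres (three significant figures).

Solid sphere: I_cm = (2/5)MR² = (2/5)(5)(0.061)² = 0.007442 kg m^2; axis through the centre, so I = 0.007442 kg m^2.
Thin rod: I_cm = (1/12)ML² = (1/12)(5.4)(0.96)² = 0.41472 kg m^2; centre at d = 0.4 m, so the parallel axis theorem gives I = 0.41472 + (5.4)(0.4)² = 1.2787 kg m^2.
Total I = 1.2862 kg m^2; total mass M = 10.4 kg.
k = √(I/M) = √(1.2862/10.4) = 0.35167 m.

0.352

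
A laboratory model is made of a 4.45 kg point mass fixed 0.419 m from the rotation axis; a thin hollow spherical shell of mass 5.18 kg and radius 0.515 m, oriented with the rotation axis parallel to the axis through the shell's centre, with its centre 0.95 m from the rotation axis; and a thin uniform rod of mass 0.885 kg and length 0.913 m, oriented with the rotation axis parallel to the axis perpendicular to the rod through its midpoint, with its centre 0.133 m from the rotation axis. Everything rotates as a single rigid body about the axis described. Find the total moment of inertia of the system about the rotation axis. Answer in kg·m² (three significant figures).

6.45

Point mass: I_cm = 0; centre at d = 0.419 m, so the parallel axis theorem gives I = 0 + (4.45)(0.419)² = 0.78125 kg·m².
Spherical shell: I_cm = (2/3)MR² = (2/3)(5.18)(0.515)² = 0.91591 kg·m²; centre at d = 0.95 m, so the parallel axis theorem gives I = 0.91591 + (5.18)(0.95)² = 5.5909 kg·m².
Thin rod: I_cm = (1/12)ML² = (1/12)(0.885)(0.913)² = 0.061476 kg·m²; centre at d = 0.133 m, so the parallel axis theorem gives I = 0.061476 + (0.885)(0.133)² = 0.07713 kg·m².
Total I = 0.78125 + 5.5909 + 0.07713 = 6.4492 kg·m².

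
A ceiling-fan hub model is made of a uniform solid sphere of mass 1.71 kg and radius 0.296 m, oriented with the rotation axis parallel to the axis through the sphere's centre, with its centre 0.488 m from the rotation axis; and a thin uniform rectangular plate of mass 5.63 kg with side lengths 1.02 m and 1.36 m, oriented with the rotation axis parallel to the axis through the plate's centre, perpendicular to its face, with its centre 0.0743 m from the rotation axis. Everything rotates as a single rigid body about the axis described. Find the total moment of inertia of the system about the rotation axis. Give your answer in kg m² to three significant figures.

Solid sphere: I_cm = (2/5)MR² = (2/5)(1.71)(0.296)² = 0.059929 kg m²; centre at d = 0.488 m, so the parallel axis theorem gives I = 0.059929 + (1.71)(0.488)² = 0.46716 kg m².
Rectangular plate: I_cm = (1/12)M(a²+b²) = (1/12)(5.63)[(1.02)² + (1.36)²] = 1.3559 kg m²; centre at d = 0.0743 m, so the parallel axis theorem gives I = 1.3559 + (5.63)(0.0743)² = 1.387 kg m².
Total I = 0.46716 + 1.387 = 1.8541 kg m².

1.85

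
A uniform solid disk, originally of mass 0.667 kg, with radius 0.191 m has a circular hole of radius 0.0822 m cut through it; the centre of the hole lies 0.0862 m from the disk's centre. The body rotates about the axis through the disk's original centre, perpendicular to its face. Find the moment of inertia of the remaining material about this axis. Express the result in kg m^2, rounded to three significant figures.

Unpierced body about its centre: I₀ = (1/2)MR² = (1/2)(0.667)(0.191)² = 0.012166 kg m^2.
The removed disk has mass m = M·(r/R)² = (0.667)(0.0822/0.191)² = 0.12354 kg (same uniform areal density).
Its moment of inertia about the rotation axis (parallel-axis theorem): I_hole = (1/2)mr² + md² = (1/2)(0.12354)(0.0822)² + (0.12354)(0.0862)² = 0.0013353 kg m^2.
Treating the hole as negative mass, I = I₀ − I_hole = 0.012166 − 0.0013353 = 0.010831 kg m^2.

0.0108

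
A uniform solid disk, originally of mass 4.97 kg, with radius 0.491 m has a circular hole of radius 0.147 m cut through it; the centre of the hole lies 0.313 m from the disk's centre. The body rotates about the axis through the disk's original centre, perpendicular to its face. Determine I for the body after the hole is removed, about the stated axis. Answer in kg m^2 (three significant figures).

Unpierced body about its centre: I₀ = (1/2)MR² = (1/2)(4.97)(0.491)² = 0.59909 kg m^2.
The removed disk has mass m = M·(r/R)² = (4.97)(0.147/0.491)² = 0.44548 kg (same uniform areal density).
Its moment of inertia about the rotation axis (parallel-axis theorem): I_hole = (1/2)mr² + md² = (1/2)(0.44548)(0.147)² + (0.44548)(0.313)² = 0.048456 kg m^2.
Treating the hole as negative mass, I = I₀ − I_hole = 0.59909 − 0.048456 = 0.55063 kg m^2.

0.551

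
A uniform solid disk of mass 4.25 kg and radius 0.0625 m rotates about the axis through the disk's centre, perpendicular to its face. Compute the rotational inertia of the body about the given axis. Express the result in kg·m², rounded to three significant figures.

0.00830

I_cm = (1/2)MR² = (1/2)(4.25)(0.0625)² = 0.0083008 kg·m²; axis through the centre, so I = 0.0083008 kg·m².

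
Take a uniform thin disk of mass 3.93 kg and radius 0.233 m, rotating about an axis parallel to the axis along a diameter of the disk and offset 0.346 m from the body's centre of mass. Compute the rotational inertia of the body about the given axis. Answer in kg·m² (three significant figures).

I_cm = (1/4)MR² = (1/4)(3.93)(0.233)² = 0.053339 kg·m²; centre at d = 0.346 m, so the parallel axis theorem gives I = 0.053339 + (3.93)(0.346)² = 0.52382 kg·m².

0.524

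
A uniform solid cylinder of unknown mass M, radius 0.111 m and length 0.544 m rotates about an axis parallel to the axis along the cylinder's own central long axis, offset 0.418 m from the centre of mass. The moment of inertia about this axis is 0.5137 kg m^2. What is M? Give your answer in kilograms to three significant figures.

I = I_cm + Md² = (1/2)MR² + Md² = M·[0.5·(0.111)² + (0.418)²] = M·0.18088.
So M = 0.5137 / 0.18088 = 2.8399 kg.

2.84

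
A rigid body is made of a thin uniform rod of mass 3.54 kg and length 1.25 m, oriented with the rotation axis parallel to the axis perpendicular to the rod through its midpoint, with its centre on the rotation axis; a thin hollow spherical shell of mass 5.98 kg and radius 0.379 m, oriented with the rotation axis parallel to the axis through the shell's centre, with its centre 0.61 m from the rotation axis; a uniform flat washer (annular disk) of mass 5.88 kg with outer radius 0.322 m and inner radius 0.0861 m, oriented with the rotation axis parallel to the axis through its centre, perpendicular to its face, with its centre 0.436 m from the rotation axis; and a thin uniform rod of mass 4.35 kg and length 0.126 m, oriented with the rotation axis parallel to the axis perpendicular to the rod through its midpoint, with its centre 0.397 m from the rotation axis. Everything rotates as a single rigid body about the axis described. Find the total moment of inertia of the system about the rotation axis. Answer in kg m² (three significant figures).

Thin rod: I_cm = (1/12)ML² = (1/12)(3.54)(1.25)² = 0.46094 kg m²; axis through the centre, so I = 0.46094 kg m².
Spherical shell: I_cm = (2/3)MR² = (2/3)(5.98)(0.379)² = 0.57265 kg m²; centre at d = 0.61 m, so I = I_cm + Md² gives I = 0.57265 + (5.98)(0.61)² = 2.7978 kg m².
Annular disk: I_cm = (1/2)M(R²+r²) = (1/2)(5.88)[(0.322)² + (0.0861)²] = 0.32663 kg m²; centre at d = 0.436 m, so I = I_cm + Md² gives I = 0.32663 + (5.88)(0.436)² = 1.4444 kg m².
Thin rod: I_cm = (1/12)ML² = (1/12)(4.35)(0.126)² = 0.005755 kg m²; centre at d = 0.397 m, so I = I_cm + Md² gives I = 0.005755 + (4.35)(0.397)² = 0.69135 kg m².
Total I = 0.46094 + 2.7978 + 1.4444 + 0.69135 = 5.3945 kg m².

5.39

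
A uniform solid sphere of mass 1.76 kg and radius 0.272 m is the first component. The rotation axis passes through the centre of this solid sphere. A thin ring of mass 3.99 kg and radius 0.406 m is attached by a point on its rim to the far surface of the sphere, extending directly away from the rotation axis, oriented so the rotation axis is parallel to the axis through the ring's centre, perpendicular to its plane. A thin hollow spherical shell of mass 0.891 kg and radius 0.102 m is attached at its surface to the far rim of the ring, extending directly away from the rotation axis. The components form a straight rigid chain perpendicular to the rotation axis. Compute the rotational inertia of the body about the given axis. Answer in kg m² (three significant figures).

Solid sphere: I_cm = (2/5)MR² = (2/5)(1.76)(0.272)² = 0.052085 kg m²; axis through the centre, so I = 0.052085 kg m².
Thin ring: I_cm = MR² = (3.99)(0.406)² = 0.6577 kg m²; centre at d = 0.272 + 0.406 = 0.678 m, so I = I_cm + Md² gives I = 0.6577 + (3.99)(0.678)² = 2.4918 kg m².
Spherical shell: I_cm = (2/3)MR² = (2/3)(0.891)(0.102)² = 0.00618 kg m²; centre at d = 0.272 + 0.406 + 0.406 + 0.102 = 1.186 m, so I = I_cm + Md² gives I = 0.00618 + (0.891)(1.186)² = 1.2595 kg m².
Total I = 0.052085 + 2.4918 + 1.2595 = 3.8034 kg m².

3.80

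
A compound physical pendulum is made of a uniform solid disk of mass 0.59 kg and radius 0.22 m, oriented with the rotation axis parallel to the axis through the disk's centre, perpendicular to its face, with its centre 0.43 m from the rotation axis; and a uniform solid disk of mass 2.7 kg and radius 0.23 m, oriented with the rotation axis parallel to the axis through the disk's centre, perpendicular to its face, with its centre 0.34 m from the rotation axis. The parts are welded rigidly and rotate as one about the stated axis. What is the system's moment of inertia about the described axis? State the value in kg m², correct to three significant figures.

Solid disk: I_cm = (1/2)MR² = (1/2)(0.59)(0.22)² = 0.014278 kg m²; centre at d = 0.43 m, so I = I_cm + Md² gives I = 0.014278 + (0.59)(0.43)² = 0.12337 kg m².
Solid disk: I_cm = (1/2)MR² = (1/2)(2.7)(0.23)² = 0.071415 kg m²; centre at d = 0.34 m, so I = I_cm + Md² gives I = 0.071415 + (2.7)(0.34)² = 0.38354 kg m².
Total I = 0.12337 + 0.38354 = 0.5069 kg m².

0.507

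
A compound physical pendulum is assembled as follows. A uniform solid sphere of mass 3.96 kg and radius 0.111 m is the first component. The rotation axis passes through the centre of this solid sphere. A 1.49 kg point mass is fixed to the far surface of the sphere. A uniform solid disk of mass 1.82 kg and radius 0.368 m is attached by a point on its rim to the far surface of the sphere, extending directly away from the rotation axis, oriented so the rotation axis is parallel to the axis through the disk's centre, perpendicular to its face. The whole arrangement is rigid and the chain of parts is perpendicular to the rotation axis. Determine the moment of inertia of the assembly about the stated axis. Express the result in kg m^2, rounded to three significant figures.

0.579

Solid sphere: I_cm = (2/5)MR² = (2/5)(3.96)(0.111)² = 0.019516 kg m^2; axis through the centre, so I = 0.019516 kg m^2.
Point mass: I_cm = 0; centre at d = 0.111 m, so the parallel axis theorem gives I = 0 + (1.49)(0.111)² = 0.018358 kg m^2.
Solid disk: I_cm = (1/2)MR² = (1/2)(1.82)(0.368)² = 0.12324 kg m^2; centre at d = 0.111 + 0.368 = 0.479 m, so the parallel axis theorem gives I = 0.12324 + (1.82)(0.479)² = 0.54082 kg m^2.
Total I = 0.019516 + 0.018358 + 0.54082 = 0.57869 kg m^2.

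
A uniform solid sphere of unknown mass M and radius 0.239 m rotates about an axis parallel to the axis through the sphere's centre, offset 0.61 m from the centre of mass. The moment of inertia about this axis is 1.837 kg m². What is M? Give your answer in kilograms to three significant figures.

4.65

I = I_cm + Md² = (2/5)MR² + Md² = M·[0.4·(0.239)² + (0.61)²] = M·0.39495.
So M = 1.837 / 0.39495 = 4.6512 kg.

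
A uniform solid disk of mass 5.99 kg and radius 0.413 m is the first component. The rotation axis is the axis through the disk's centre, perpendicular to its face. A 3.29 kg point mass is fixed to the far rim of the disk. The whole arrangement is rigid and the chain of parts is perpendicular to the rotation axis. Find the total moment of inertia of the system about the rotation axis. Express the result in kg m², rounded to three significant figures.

1.07

Solid disk: I_cm = (1/2)MR² = (1/2)(5.99)(0.413)² = 0.51085 kg m²; axis through the centre, so I = 0.51085 kg m².
Point mass: I_cm = 0; centre at d = 0.413 m, so I = I_cm + Md² gives I = 0 + (3.29)(0.413)² = 0.56117 kg m².
Total I = 0.51085 + 0.56117 = 1.072 kg m².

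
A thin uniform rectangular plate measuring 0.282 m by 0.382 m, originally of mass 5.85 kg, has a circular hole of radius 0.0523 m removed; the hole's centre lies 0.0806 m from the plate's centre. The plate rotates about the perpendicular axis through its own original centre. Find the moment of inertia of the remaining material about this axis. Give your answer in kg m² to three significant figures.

0.106

Unpierced body about its centre: I₀ = (1/12)M(a²+b²) = (1/12)(5.85)[(0.282)² + (0.382)²] = 0.10991 kg m².
The removed disk has mass m = M·πr²/(ab) = (5.85)·π(0.0523)²/(0.282·0.382) = 0.46666 kg (same uniform areal density).
Its moment of inertia about the rotation axis (parallel-axis theorem): I_hole = (1/2)mr² + md² = (1/2)(0.46666)(0.0523)² + (0.46666)(0.0806)² = 0.0036698 kg m².
Treating the hole as negative mass, I = I₀ − I_hole = 0.10991 − 0.0036698 = 0.10624 kg m².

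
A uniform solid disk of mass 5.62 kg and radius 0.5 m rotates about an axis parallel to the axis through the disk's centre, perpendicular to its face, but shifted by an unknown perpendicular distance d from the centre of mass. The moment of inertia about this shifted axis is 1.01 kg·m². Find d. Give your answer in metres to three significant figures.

About the centre-of-mass axis, I_cm = (1/2)MR² = (1/2)(5.62)(0.5)² = 0.7025 kg·m².
Parallel axis theorem: I = I_cm + Md², so Md² = 1.01 − 0.7025 = 0.3075 kg·m².
d = √(0.3075 / 5.62) = 0.23391 m.

0.234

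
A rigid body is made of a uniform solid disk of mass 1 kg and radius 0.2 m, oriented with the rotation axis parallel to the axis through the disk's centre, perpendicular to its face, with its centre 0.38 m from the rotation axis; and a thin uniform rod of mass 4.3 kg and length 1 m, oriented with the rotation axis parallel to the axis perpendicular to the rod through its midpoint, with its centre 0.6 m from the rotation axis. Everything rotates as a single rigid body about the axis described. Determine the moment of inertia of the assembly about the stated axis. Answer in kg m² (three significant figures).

2.07

Solid disk: I_cm = (1/2)MR² = (1/2)(1)(0.2)² = 0.02 kg m²; centre at d = 0.38 m, so the parallel axis theorem gives I = 0.02 + (1)(0.38)² = 0.1644 kg m².
Thin rod: I_cm = (1/12)ML² = (1/12)(4.3)(1)² = 0.35833 kg m²; centre at d = 0.6 m, so the parallel axis theorem gives I = 0.35833 + (4.3)(0.6)² = 1.9063 kg m².
Total I = 0.1644 + 1.9063 = 2.0707 kg m².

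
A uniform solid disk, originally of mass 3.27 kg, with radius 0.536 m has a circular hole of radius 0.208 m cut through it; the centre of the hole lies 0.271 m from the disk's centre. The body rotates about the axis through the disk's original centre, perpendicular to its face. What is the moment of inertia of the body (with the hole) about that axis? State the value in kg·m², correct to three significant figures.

Unpierced body about its centre: I₀ = (1/2)MR² = (1/2)(3.27)(0.536)² = 0.46973 kg·m².
The removed disk has mass m = M·(r/R)² = (3.27)(0.208/0.536)² = 0.49243 kg (same uniform areal density).
Its moment of inertia about the rotation axis (parallel-axis theorem): I_hole = (1/2)mr² + md² = (1/2)(0.49243)(0.208)² + (0.49243)(0.271)² = 0.046817 kg·m².
Treating the hole as negative mass, I = I₀ − I_hole = 0.46973 − 0.046817 = 0.42291 kg·m².

0.423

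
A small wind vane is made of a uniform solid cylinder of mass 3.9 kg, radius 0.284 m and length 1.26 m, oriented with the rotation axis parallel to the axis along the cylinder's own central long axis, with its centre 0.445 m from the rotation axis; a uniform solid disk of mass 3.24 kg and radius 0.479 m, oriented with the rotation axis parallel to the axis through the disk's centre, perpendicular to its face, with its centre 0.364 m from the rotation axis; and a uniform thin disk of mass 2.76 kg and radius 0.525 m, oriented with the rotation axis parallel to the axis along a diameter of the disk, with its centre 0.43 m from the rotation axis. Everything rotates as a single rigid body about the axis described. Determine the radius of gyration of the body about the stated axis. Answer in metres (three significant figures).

0.496

Solid cylinder: I_cm = (1/2)MR² = (1/2)(3.9)(0.284)² = 0.15728 kg m²; centre at d = 0.445 m, so I = I_cm + Md² gives I = 0.15728 + (3.9)(0.445)² = 0.92958 kg m².
Solid disk: I_cm = (1/2)MR² = (1/2)(3.24)(0.479)² = 0.37169 kg m²; centre at d = 0.364 m, so I = I_cm + Md² gives I = 0.37169 + (3.24)(0.364)² = 0.80098 kg m².
Thin disk: I_cm = (1/4)MR² = (1/4)(2.76)(0.525)² = 0.19018 kg m²; centre at d = 0.43 m, so I = I_cm + Md² gives I = 0.19018 + (2.76)(0.43)² = 0.70051 kg m².
Total I = 2.4311 kg m²; total mass M = 9.9 kg.
k = √(I/M) = √(2.4311/9.9) = 0.49554 m.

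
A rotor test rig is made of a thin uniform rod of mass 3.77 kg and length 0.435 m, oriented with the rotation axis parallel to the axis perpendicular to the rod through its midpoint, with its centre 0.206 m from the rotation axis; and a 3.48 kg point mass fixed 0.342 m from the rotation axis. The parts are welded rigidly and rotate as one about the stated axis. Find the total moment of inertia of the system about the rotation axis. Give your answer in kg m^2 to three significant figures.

Thin rod: I_cm = (1/12)ML² = (1/12)(3.77)(0.435)² = 0.059448 kg m^2; centre at d = 0.206 m, so the parallel axis theorem gives I = 0.059448 + (3.77)(0.206)² = 0.21943 kg m^2.
Point mass: I_cm = 0; centre at d = 0.342 m, so the parallel axis theorem gives I = 0 + (3.48)(0.342)² = 0.40703 kg m^2.
Total I = 0.21943 + 0.40703 = 0.62647 kg m^2.

0.626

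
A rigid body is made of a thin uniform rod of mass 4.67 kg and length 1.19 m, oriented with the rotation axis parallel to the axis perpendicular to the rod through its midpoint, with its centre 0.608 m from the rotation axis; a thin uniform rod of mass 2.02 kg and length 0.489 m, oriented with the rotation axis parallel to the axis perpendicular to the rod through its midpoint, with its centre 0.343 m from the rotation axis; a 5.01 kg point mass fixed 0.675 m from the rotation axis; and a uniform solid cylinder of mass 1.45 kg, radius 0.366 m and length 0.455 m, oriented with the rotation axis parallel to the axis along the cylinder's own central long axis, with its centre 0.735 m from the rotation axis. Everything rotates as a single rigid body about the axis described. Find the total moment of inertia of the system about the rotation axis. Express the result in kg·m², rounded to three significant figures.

Thin rod: I_cm = (1/12)ML² = (1/12)(4.67)(1.19)² = 0.5511 kg·m²; centre at d = 0.608 m, so I = I_cm + Md² gives I = 0.5511 + (4.67)(0.608)² = 2.2774 kg·m².
Thin rod: I_cm = (1/12)ML² = (1/12)(2.02)(0.489)² = 0.040252 kg·m²; centre at d = 0.343 m, so I = I_cm + Md² gives I = 0.040252 + (2.02)(0.343)² = 0.2779 kg·m².
Point mass: I_cm = 0; centre at d = 0.675 m, so I = I_cm + Md² gives I = 0 + (5.01)(0.675)² = 2.2827 kg·m².
Solid cylinder: I_cm = (1/2)MR² = (1/2)(1.45)(0.366)² = 0.097118 kg·m²; centre at d = 0.735 m, so I = I_cm + Md² gives I = 0.097118 + (1.45)(0.735)² = 0.88044 kg·m².
Total I = 2.2774 + 0.2779 + 2.2827 + 0.88044 = 5.7185 kg·m².

5.72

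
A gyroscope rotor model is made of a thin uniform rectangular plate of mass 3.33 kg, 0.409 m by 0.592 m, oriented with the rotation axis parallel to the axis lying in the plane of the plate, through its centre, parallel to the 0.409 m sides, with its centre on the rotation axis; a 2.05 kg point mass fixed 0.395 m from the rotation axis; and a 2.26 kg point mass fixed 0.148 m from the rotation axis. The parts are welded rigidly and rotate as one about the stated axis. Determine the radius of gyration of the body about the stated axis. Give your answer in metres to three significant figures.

0.247

Rectangular plate: I_cm = (1/12)Mb² = (1/12)(3.33)(0.592)² = 0.097254 kg m²; axis through the centre, so I = 0.097254 kg m².
Point mass: I_cm = 0; centre at d = 0.395 m, so I = I_cm + Md² gives I = 0 + (2.05)(0.395)² = 0.31985 kg m².
Point mass: I_cm = 0; centre at d = 0.148 m, so I = I_cm + Md² gives I = 0 + (2.26)(0.148)² = 0.049503 kg m².
Total I = 0.46661 kg m²; total mass M = 7.64 kg.
k = √(I/M) = √(0.46661/7.64) = 0.24713 m.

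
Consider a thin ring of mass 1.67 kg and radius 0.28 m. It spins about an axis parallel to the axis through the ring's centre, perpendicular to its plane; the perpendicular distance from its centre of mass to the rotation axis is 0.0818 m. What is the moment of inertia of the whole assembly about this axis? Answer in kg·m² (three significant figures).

0.142

I_cm = MR² = (1.67)(0.28)² = 0.13093 kg·m²; centre at d = 0.0818 m, so I = I_cm + Md² gives I = 0.13093 + (1.67)(0.0818)² = 0.1421 kg·m².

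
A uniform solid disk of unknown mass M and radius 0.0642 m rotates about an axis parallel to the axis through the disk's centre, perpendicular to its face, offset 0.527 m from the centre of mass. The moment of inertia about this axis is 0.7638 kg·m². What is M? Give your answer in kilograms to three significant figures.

2.73

I = I_cm + Md² = (1/2)MR² + Md² = M·[0.5·(0.0642)² + (0.527)²] = M·0.27979.
So M = 0.7638 / 0.27979 = 2.7299 kg.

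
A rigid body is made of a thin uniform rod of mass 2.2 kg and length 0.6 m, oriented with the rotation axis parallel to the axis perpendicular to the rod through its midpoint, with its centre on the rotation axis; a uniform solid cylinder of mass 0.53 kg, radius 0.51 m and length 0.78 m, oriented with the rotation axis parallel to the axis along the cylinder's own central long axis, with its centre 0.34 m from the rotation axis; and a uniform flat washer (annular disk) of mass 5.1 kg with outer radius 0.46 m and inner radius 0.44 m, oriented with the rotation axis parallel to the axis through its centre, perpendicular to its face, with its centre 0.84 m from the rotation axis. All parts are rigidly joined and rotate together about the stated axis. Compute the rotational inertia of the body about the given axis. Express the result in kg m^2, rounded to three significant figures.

4.83

Thin rod: I_cm = (1/12)ML² = (1/12)(2.2)(0.6)² = 0.066 kg m^2; axis through the centre, so I = 0.066 kg m^2.
Solid cylinder: I_cm = (1/2)MR² = (1/2)(0.53)(0.51)² = 0.068927 kg m^2; centre at d = 0.34 m, so I = I_cm + Md² gives I = 0.068927 + (0.53)(0.34)² = 0.13019 kg m^2.
Annular disk: I_cm = (1/2)M(R²+r²) = (1/2)(5.1)[(0.46)² + (0.44)²] = 1.0333 kg m^2; centre at d = 0.84 m, so I = I_cm + Md² gives I = 1.0333 + (5.1)(0.84)² = 4.6318 kg m^2.
Total I = 0.066 + 0.13019 + 4.6318 = 4.828 kg m^2.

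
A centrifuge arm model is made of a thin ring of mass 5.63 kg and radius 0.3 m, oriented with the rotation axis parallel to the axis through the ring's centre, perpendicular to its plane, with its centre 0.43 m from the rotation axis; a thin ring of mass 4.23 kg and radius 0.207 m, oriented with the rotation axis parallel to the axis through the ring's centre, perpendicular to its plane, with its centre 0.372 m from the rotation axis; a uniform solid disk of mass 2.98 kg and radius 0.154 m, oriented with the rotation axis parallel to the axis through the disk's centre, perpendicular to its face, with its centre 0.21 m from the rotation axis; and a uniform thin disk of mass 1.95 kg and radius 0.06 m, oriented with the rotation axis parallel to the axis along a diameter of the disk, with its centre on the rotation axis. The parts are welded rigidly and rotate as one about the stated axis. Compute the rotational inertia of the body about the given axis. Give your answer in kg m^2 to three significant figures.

2.48

Thin ring: I_cm = MR² = (5.63)(0.3)² = 0.5067 kg m^2; centre at d = 0.43 m, so the parallel axis theorem gives I = 0.5067 + (5.63)(0.43)² = 1.5477 kg m^2.
Thin ring: I_cm = MR² = (4.23)(0.207)² = 0.18125 kg m^2; centre at d = 0.372 m, so the parallel axis theorem gives I = 0.18125 + (4.23)(0.372)² = 0.76662 kg m^2.
Solid disk: I_cm = (1/2)MR² = (1/2)(2.98)(0.154)² = 0.035337 kg m^2; centre at d = 0.21 m, so the parallel axis theorem gives I = 0.035337 + (2.98)(0.21)² = 0.16675 kg m^2.
Thin disk: I_cm = (1/4)MR² = (1/4)(1.95)(0.06)² = 0.001755 kg m^2; axis through the centre, so I = 0.001755 kg m^2.
Total I = 1.5477 + 0.76662 + 0.16675 + 0.001755 = 2.4828 kg m^2.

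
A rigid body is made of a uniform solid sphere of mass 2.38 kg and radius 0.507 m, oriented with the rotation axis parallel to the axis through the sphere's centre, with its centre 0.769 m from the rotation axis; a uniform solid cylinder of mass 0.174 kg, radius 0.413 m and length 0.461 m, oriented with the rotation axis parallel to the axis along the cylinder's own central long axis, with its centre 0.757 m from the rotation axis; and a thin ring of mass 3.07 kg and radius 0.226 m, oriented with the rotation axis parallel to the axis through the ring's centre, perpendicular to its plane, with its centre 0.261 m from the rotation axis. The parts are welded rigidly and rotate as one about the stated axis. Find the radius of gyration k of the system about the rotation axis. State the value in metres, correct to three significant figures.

0.616

Solid sphere: I_cm = (2/5)MR² = (2/5)(2.38)(0.507)² = 0.24471 kg m^2; centre at d = 0.769 m, so I = I_cm + Md² gives I = 0.24471 + (2.38)(0.769)² = 1.6521 kg m^2.
Solid cylinder: I_cm = (1/2)MR² = (1/2)(0.174)(0.413)² = 0.01484 kg m^2; centre at d = 0.757 m, so I = I_cm + Md² gives I = 0.01484 + (0.174)(0.757)² = 0.11455 kg m^2.
Thin ring: I_cm = MR² = (3.07)(0.226)² = 0.1568 kg m^2; centre at d = 0.261 m, so I = I_cm + Md² gives I = 0.1568 + (3.07)(0.261)² = 0.36593 kg m^2.
Total I = 2.1326 kg m^2; total mass M = 5.624 kg.
k = √(I/M) = √(2.1326/5.624) = 0.61579 m.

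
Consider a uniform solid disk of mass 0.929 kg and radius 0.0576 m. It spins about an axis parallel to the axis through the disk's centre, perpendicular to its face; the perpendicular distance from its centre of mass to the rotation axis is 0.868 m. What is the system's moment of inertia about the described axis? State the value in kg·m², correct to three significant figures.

0.701

I_cm = (1/2)MR² = (1/2)(0.929)(0.0576)² = 0.0015411 kg·m²; centre at d = 0.868 m, so I = I_cm + Md² gives I = 0.0015411 + (0.929)(0.868)² = 0.70147 kg·m².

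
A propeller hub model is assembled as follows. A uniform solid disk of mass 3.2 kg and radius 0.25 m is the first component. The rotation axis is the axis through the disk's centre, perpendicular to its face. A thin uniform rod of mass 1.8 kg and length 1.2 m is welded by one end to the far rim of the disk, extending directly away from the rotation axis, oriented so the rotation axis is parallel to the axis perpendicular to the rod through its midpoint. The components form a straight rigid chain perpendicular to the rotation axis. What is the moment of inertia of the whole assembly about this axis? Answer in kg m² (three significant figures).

1.62

Solid disk: I_cm = (1/2)MR² = (1/2)(3.2)(0.25)² = 0.1 kg m²; axis through the centre, so I = 0.1 kg m².
Thin rod: I_cm = (1/12)ML² = (1/12)(1.8)(1.2)² = 0.216 kg m²; centre at d = 0.25 + 0.6 = 0.85 m, so I = I_cm + Md² gives I = 0.216 + (1.8)(0.85)² = 1.5165 kg m².
Total I = 0.1 + 1.5165 = 1.6165 kg m².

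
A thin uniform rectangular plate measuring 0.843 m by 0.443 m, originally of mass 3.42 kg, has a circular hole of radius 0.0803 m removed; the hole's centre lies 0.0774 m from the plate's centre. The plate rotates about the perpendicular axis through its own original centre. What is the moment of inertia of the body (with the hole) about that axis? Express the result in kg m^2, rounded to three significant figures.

0.257

Unpierced body about its centre: I₀ = (1/12)M(a²+b²) = (1/12)(3.42)[(0.843)² + (0.443)²] = 0.25847 kg m^2.
The removed disk has mass m = M·πr²/(ab) = (3.42)·π(0.0803)²/(0.843·0.443) = 0.18551 kg (same uniform areal density).
Its moment of inertia about the rotation axis (parallel-axis theorem): I_hole = (1/2)mr² + md² = (1/2)(0.18551)(0.0803)² + (0.18551)(0.0774)² = 0.0017095 kg m^2.
Treating the hole as negative mass, I = I₀ − I_hole = 0.25847 − 0.0017095 = 0.25676 kg m^2.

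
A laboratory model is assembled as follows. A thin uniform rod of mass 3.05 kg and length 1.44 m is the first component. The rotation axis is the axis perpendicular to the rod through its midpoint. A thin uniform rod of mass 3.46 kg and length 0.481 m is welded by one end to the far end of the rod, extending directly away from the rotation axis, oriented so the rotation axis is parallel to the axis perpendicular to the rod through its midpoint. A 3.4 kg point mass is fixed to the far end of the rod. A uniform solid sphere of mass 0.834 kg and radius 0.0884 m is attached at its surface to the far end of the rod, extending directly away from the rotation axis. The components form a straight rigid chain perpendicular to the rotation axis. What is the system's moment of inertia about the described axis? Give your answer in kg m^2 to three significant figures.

Thin rod: I_cm = (1/12)ML² = (1/12)(3.05)(1.44)² = 0.52704 kg m^2; axis through the centre, so I = 0.52704 kg m^2.
Thin rod: I_cm = (1/12)ML² = (1/12)(3.46)(0.481)² = 0.066709 kg m^2; centre at d = 0.72 + 0.2405 = 0.9605 m, so the parallel axis theorem gives I = 0.066709 + (3.46)(0.9605)² = 3.2588 kg m^2.
Point mass: I_cm = 0; centre at d = 0.72 + 0.2405 + 0.2405 = 1.201 m, so the parallel axis theorem gives I = 0 + (3.4)(1.201)² = 4.9042 kg m^2.
Solid sphere: I_cm = (2/5)MR² = (2/5)(0.834)(0.0884)² = 0.0026069 kg m^2; centre at d = 0.72 + 0.2405 + 0.2405 + 0.0884 = 1.2894 m, so the parallel axis theorem gives I = 0.0026069 + (0.834)(1.2894)² = 1.3892 kg m^2.
Total I = 0.52704 + 3.2588 + 4.9042 + 1.3892 = 10.079 kg m^2.

10.1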